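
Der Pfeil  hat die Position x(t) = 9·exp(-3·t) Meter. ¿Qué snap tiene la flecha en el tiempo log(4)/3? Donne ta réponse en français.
Pour résoudre ceci, nous devons prendre 4 dérivées de notre équation de la position x(t) = 9·exp(-3·t). En prenant d/dt de x(t), nous trouvons v(t) = -27·exp(-3·t). La dérivée de la vitesse donne l'accélération: a(t) = 81·exp(-3·t). En dérivant l'accélération, nous obtenons le jerk: j(t) = -243·exp(-3·t). La dérivée du jerk donne le snap: s(t) = 729·exp(-3·t). En utilisant s(t) = 729·exp(-3·t) et en substituant t = log(4)/3, nous trouvons s = 729/4.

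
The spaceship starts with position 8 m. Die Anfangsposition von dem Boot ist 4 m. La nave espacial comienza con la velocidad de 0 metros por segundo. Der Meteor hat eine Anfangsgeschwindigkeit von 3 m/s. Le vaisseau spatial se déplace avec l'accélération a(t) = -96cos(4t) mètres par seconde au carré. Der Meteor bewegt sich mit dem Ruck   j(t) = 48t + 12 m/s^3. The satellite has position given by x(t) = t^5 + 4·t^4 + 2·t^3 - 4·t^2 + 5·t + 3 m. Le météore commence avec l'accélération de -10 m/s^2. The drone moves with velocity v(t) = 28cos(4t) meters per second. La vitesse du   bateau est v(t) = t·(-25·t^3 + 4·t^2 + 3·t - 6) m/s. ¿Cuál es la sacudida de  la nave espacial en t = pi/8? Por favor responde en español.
Partiendo de la aceleración a(t) = -96·cos(4·t), tomamos 1 derivada. La derivada de la aceleración da la sacudida: j(t) = 384·sin(4·t). Usando j(t) = 384·sin(4·t) y sustituyendo t = pi/8, encontramos j = 384.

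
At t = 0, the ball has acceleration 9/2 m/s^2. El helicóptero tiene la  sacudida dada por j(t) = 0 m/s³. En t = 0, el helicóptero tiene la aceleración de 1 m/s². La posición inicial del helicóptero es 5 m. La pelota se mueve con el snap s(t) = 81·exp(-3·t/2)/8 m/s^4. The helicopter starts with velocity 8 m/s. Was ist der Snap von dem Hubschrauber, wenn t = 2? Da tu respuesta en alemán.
Um dies zu lösen, müssen wir 1 Ableitung unserer Gleichung für den Ruck j(t) = 0 nehmen. Die Ableitung von dem Ruck ergibt den Snap: s(t) = 0. Aus der Gleichung für den Snap s(t) = 0, setzen wir t = 2 ein und erhalten s = 0.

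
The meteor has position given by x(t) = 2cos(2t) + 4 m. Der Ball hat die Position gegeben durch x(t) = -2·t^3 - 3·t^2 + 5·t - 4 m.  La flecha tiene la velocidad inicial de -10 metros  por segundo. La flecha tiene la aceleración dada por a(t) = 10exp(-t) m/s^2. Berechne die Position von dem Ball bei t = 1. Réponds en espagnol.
Tenemos la posición x(t) = -2·t^3 - 3·t^2 + 5·t - 4. Sustituyendo t = 1: x(1) = -4.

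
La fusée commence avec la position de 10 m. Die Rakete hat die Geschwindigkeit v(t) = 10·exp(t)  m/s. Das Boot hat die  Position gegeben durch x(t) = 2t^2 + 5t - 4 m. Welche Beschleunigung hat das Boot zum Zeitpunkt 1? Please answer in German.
Ausgehend von der Position x(t) = 2·t^2 + 5·t - 4, nehmen wir 2 Ableitungen. Durch Ableiten von der Position erhalten wir die Geschwindigkeit: v(t) = 4·t + 5. Durch Ableiten von der Geschwindigkeit erhalten wir die Beschleunigung: a(t) = 4. Wir haben die Beschleunigung a(t) = 4. Durch Einsetzen von t = 1: a(1) = 4.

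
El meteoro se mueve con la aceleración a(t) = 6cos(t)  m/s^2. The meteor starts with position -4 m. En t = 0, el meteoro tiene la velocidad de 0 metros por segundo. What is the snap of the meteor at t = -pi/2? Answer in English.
To solve this, we need to take 2 derivatives of our acceleration equation a(t) = 6·cos(t). Differentiating acceleration, we get jerk: j(t) = -6·sin(t). Differentiating jerk, we get snap: s(t) = -6·cos(t). From the given snap equation s(t) = -6·cos(t), we substitute t = -pi/2 to get s = 0.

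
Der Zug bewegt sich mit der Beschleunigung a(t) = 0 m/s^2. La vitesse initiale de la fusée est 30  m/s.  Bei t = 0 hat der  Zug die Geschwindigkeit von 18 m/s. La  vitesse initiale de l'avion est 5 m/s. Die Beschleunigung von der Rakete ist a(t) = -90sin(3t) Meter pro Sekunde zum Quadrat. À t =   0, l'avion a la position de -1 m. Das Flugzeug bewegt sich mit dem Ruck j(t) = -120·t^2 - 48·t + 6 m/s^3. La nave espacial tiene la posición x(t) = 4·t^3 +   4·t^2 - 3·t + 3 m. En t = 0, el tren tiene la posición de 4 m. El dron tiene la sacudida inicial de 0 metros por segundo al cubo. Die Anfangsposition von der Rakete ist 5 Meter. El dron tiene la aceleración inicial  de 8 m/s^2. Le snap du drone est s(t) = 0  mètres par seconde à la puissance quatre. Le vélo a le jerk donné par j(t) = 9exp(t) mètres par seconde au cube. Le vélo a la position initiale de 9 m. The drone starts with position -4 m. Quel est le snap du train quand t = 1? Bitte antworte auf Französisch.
Nous devons dériver notre équation de l'accélération a(t) = 0 2 fois. En prenant d/dt de a(t), nous trouvons j(t) = 0. La dérivée du jerk donne le snap: s(t) = 0. Nous avons le snap s(t) = 0. En substituant t = 1: s(1) = 0.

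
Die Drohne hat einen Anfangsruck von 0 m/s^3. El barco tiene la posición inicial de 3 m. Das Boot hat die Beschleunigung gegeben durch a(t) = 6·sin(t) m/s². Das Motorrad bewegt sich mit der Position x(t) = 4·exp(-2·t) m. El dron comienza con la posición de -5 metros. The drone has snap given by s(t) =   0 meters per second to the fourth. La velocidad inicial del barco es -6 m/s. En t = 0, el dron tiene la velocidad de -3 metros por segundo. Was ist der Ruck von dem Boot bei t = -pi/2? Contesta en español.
Partiendo de la aceleración a(t) = 6·sin(t), tomamos 1 derivada. Derivando la aceleración, obtenemos la sacudida: j(t) = 6·cos(t). Usando j(t) = 6·cos(t) y sustituyendo t = -pi/2, encontramos j = 0.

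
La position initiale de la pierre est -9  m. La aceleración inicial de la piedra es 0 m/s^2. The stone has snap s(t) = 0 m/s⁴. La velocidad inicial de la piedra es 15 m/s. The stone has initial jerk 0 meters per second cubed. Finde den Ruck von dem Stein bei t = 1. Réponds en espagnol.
Para resolver esto, necesitamos tomar 1 integral de nuestra ecuación del snap s(t) = 0. La integral del snap es la sacudida. Usando j(0) = 0, obtenemos j(t) = 0. Tenemos la sacudida j(t) = 0. Sustituyendo t = 1: j(1) = 0.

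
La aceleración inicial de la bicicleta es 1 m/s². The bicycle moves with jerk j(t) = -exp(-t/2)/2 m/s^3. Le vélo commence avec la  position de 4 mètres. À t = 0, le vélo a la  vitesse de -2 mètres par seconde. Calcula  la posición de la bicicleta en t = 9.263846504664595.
Necesitamos integrar nuestra ecuación de la sacudida j(t) = -exp(-t/2)/2 3 veces. Integrando la sacudida y usando la condición inicial a(0) = 1, obtenemos a(t) = exp(-t/2). La integral de la aceleración, con v(0) = -2, da la velocidad: v(t) = -2·exp(-t/2). La integral de la velocidad, con x(0) = 4, da la posición: x(t) = 4·exp(-t/2). De la ecuación de la posición x(t) = 4·exp(-t/2), sustituimos t = 9.263846504664595 para obtener x = 0.0389440650741003.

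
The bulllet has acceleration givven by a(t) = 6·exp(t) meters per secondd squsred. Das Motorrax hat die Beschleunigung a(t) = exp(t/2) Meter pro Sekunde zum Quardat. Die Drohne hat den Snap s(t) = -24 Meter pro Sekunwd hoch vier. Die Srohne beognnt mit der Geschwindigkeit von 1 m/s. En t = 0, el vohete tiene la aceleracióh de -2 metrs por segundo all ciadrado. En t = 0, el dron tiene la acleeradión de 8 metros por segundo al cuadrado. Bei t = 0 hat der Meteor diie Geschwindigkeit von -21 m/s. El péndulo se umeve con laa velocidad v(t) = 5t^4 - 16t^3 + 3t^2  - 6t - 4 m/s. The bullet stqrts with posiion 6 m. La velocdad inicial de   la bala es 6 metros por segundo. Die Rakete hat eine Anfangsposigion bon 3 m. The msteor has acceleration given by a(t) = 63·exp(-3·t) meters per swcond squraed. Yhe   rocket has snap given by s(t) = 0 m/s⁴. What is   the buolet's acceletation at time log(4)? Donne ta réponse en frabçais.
En utilisant a(t) = 6·exp(t) et en substituant t = log(4), nous trouvons a = 24.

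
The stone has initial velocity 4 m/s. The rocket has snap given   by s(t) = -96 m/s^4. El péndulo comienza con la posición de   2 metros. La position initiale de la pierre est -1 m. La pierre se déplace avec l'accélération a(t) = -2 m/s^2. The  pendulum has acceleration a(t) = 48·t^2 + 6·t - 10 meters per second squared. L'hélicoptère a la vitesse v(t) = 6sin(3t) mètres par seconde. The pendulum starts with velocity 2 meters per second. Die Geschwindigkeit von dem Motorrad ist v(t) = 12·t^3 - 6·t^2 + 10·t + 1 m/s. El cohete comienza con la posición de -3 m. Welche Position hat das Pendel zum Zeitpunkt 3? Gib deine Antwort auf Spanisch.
Debemos encontrar la integral de nuestra ecuación de la aceleración a(t) = 48·t^2 + 6·t - 10 2 veces. La integral de la aceleración, con v(0) = 2, da la velocidad: v(t) = 16·t^3 + 3·t^2 - 10·t + 2. Integrando la velocidad y usando la condición inicial x(0) = 2, obtenemos x(t) = 4·t^4 + t^3 - 5·t^2 + 2·t + 2. Tenemos la posición x(t) = 4·t^4 + t^3 - 5·t^2 + 2·t + 2. Sustituyendo t = 3: x(3) = 314.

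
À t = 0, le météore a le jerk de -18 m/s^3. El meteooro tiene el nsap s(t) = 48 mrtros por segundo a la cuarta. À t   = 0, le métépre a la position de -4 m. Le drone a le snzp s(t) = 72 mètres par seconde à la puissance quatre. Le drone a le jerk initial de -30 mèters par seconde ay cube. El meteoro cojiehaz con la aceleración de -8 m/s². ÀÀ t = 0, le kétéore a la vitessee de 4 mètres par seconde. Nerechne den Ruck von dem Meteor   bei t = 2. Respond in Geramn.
Um dies zu lösen, müssen wir 1 Stammfunktion unserer Gleichung für den Snap s(t) = 48 finden. Mit ∫s(t)dt und Anwendung von j(0) = -18, finden wir j(t) = 48·t - 18. Aus der Gleichung für den Ruck j(t) = 48·t - 18, setzen wir t = 2 ein und erhalten j = 78.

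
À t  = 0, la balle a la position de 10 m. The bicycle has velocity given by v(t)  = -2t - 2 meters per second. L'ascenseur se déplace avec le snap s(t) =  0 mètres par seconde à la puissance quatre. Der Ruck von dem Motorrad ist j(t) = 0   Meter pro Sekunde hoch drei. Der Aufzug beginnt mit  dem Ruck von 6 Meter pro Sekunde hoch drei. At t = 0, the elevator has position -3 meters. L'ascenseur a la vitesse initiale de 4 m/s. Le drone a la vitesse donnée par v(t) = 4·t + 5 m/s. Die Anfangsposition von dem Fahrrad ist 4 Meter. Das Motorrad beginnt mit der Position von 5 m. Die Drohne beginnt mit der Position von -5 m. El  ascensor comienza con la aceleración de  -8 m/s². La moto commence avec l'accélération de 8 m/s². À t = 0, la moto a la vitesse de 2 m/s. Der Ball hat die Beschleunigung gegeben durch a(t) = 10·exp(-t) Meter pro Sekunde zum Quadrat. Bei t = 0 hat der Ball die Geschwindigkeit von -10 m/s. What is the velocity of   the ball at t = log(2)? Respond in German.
Ausgehend von der Beschleunigung a(t) = 10·exp(-t), nehmen wir 1 Integral. Durch Integration von der Beschleunigung und Verwendung der Anfangsbedingung v(0) = -10, erhalten wir v(t) = -10·exp(-t). Mit v(t) = -10·exp(-t) und Einsetzen von t = log(2), finden wir v = -5.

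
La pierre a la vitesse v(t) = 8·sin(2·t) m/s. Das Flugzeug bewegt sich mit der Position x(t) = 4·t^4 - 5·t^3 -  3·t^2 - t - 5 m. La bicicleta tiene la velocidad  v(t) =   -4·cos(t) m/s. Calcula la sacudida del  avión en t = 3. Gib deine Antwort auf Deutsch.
Um dies zu lösen, müssen wir 3 Ableitungen unserer Gleichung für die Position x(t) = 4·t^4 - 5·t^3 - 3·t^2 - t - 5 nehmen. Die Ableitung von der Position ergibt die Geschwindigkeit: v(t) = 16·t^3 - 15·t^2 - 6·t - 1. Durch Ableiten von der Geschwindigkeit erhalten wir die Beschleunigung: a(t) = 48·t^2 - 30·t - 6. Die Ableitung von der Beschleunigung ergibt den Ruck: j(t) = 96·t - 30. Mit j(t) = 96·t - 30 und Einsetzen von t = 3, finden wir j = 258.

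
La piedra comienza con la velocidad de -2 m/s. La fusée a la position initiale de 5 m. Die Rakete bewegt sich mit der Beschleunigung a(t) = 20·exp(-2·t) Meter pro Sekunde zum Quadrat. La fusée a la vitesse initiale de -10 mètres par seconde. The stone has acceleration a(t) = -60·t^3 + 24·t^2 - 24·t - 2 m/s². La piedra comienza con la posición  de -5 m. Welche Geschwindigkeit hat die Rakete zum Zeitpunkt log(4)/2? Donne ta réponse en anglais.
We need to integrate our acceleration equation a(t) = 20·exp(-2·t) 1 time. Finding the integral of a(t) and using v(0) = -10: v(t) = -10·exp(-2·t). Using v(t) = -10·exp(-2·t) and substituting t = log(4)/2, we find v = -5/2.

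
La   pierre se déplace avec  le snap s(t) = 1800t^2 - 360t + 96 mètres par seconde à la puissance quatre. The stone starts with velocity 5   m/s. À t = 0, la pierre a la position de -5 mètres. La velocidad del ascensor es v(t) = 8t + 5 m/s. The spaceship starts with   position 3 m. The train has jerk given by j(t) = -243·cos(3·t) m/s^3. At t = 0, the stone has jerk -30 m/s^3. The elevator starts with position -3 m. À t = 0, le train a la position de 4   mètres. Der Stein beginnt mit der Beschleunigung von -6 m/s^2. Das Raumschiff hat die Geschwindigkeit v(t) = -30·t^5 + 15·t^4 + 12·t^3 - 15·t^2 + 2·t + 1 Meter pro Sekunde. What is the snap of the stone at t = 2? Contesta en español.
De la ecuación del snap s(t) = 1800·t^2 - 360·t + 96, sustituimos t = 2 para obtener s = 6576.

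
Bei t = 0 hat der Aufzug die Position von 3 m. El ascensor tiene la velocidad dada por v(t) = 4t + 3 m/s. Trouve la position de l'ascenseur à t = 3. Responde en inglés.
Starting from velocity v(t) = 4·t + 3, we take 1 integral. Taking ∫v(t)dt and applying x(0) = 3, we find x(t) = 2·t^2 + 3·t + 3. We have position x(t) = 2·t^2 + 3·t + 3. Substituting t = 3: x(3) = 30.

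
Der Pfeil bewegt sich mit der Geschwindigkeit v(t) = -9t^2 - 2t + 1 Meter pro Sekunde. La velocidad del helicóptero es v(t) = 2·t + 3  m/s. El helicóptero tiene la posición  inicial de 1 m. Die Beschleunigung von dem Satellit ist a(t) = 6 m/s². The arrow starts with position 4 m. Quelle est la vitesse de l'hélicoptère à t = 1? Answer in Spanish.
Tenemos la velocidad v(t) = 2·t + 3. Sustituyendo t = 1: v(1) = 5.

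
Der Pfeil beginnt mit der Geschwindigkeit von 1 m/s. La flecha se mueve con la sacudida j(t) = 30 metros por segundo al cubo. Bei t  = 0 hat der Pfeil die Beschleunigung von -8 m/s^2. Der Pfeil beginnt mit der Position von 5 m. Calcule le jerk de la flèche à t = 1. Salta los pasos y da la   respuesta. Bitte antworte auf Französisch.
À t = 1, j = 30.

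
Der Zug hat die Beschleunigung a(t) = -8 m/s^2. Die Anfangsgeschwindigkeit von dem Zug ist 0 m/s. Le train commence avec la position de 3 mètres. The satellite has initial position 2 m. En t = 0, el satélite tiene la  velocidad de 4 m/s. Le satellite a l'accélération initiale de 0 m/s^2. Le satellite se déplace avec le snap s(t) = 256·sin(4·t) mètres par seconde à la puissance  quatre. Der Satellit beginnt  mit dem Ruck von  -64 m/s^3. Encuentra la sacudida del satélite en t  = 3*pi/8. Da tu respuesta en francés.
Nous devons intégrer notre équation du snap s(t) = 256·sin(4·t) 1 fois. L'intégrale du snap est le jerk. En utilisant j(0) = -64, nous obtenons j(t) = -64·cos(4·t). En utilisant j(t) = -64·cos(4·t) et en substituant t = 3*pi/8, nous trouvons j = 0.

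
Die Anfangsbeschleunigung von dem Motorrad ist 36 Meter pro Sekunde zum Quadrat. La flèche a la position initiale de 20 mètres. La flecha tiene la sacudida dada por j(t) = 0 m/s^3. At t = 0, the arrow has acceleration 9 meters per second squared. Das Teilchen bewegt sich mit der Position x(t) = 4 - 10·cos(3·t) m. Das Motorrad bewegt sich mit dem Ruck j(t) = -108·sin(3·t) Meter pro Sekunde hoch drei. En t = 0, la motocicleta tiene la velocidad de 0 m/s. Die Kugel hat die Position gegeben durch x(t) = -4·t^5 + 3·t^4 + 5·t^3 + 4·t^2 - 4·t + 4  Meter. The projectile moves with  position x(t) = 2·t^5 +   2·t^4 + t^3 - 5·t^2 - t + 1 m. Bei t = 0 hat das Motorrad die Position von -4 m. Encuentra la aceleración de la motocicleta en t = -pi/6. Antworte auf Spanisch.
Necesitamos integrar nuestra ecuación de la sacudida j(t) = -108·sin(3·t) 1 vez. Integrando la sacudida y usando la condición inicial a(0) = 36, obtenemos a(t) = 36·cos(3·t). De la ecuación de la aceleración a(t) = 36·cos(3·t), sustituimos t = -pi/6 para obtener a = 0.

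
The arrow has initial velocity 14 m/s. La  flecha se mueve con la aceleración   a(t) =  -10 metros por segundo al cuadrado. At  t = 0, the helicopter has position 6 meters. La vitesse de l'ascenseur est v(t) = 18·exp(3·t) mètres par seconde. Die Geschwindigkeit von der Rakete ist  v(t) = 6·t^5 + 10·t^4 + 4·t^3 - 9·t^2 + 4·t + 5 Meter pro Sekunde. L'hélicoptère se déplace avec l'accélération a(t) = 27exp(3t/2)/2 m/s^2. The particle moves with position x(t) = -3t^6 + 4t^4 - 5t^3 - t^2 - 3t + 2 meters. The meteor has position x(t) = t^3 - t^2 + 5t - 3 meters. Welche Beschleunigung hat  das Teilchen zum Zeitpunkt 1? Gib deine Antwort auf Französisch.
Pour résoudre ceci, nous devons prendre 2 dérivées de notre équation de la position x(t) = -3·t^6 + 4·t^4 - 5·t^3 - t^2 - 3·t + 2. En prenant d/dt de x(t), nous trouvons v(t) = -18·t^5 + 16·t^3 - 15·t^2 - 2·t - 3. En dérivant la vitesse, nous obtenons l'accélération: a(t) = -90·t^4 + 48·t^2 - 30·t - 2. Nous avons l'accélération a(t) = -90·t^4 + 48·t^2 - 30·t - 2. En substituant t = 1: a(1) = -74.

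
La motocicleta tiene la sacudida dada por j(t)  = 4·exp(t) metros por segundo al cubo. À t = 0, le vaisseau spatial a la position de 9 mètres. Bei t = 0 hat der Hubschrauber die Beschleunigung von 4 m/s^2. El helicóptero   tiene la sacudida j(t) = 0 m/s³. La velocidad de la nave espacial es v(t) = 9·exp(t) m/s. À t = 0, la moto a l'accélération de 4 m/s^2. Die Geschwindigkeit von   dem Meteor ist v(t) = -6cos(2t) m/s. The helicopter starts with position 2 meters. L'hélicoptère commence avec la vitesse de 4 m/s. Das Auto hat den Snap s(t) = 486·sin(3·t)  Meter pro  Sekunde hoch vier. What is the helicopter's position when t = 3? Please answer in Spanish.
Para resolver esto, necesitamos tomar 3 antiderivadas de nuestra ecuación de la sacudida j(t) = 0. Tomando ∫j(t)dt y aplicando a(0) = 4, encontramos a(t) = 4. La integral de la aceleración, con v(0) = 4, da la velocidad: v(t) = 4·t + 4. La antiderivada de la velocidad es la posición. Usando x(0) = 2, obtenemos x(t) = 2·t^2 + 4·t + 2. Tenemos la posición x(t) = 2·t^2 + 4·t + 2. Sustituyendo t = 3: x(3) = 32.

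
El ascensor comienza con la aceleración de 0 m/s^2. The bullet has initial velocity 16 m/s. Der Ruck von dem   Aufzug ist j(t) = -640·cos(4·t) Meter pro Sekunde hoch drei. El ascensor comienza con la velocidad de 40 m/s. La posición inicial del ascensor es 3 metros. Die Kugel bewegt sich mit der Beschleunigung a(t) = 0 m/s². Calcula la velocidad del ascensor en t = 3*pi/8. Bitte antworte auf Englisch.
Starting from jerk j(t) = -640·cos(4·t), we take 2 antiderivatives. Finding the integral of j(t) and using a(0) = 0: a(t) = -160·sin(4·t). The integral of acceleration, with v(0) = 40, gives velocity: v(t) = 40·cos(4·t). From the given velocity equation v(t) = 40·cos(4·t), we substitute t = 3*pi/8 to get v = 0.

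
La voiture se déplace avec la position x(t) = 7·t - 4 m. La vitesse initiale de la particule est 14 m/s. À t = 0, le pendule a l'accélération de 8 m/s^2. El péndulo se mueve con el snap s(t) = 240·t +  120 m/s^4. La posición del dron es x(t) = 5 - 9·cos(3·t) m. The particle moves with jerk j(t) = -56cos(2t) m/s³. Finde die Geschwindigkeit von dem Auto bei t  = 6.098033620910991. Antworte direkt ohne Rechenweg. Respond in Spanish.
En t = 6.098033620910991, v = 7.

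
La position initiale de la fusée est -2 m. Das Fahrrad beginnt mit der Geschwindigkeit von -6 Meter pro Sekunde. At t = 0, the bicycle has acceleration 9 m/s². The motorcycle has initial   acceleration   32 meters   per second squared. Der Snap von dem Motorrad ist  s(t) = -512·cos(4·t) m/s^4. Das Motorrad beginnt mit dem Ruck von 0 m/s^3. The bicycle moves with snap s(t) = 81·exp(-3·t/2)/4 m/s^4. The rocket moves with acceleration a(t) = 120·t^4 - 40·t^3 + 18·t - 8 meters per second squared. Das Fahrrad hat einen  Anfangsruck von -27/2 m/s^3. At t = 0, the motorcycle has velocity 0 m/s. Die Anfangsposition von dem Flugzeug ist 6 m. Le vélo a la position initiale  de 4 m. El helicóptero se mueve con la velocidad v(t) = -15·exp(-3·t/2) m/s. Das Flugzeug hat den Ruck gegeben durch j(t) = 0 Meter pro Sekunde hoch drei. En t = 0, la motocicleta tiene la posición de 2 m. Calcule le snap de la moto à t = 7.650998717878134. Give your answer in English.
Using s(t) = -512·cos(4·t) and substituting t = 7.650998717878134, we find s = -352.306210667789.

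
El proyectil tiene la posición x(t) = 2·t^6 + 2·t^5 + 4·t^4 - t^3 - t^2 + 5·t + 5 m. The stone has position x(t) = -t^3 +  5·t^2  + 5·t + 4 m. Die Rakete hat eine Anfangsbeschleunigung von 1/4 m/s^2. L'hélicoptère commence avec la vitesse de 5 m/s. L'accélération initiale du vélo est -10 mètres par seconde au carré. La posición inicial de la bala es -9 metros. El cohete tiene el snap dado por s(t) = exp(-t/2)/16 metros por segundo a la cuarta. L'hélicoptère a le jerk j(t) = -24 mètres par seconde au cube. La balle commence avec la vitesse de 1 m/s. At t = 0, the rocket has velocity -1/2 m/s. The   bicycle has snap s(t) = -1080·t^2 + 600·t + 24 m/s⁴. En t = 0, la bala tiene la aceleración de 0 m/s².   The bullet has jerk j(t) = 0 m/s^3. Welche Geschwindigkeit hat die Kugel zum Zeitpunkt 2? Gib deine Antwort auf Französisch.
Nous devons intégrer notre équation du jerk j(t) = 0 2 fois. La primitive du jerk, avec a(0) = 0, donne l'accélération: a(t) = 0. L'intégrale de l'accélération, avec v(0) = 1, donne la vitesse: v(t) = 1. En utilisant v(t) = 1 et en substituant t = 2, nous trouvons v = 1.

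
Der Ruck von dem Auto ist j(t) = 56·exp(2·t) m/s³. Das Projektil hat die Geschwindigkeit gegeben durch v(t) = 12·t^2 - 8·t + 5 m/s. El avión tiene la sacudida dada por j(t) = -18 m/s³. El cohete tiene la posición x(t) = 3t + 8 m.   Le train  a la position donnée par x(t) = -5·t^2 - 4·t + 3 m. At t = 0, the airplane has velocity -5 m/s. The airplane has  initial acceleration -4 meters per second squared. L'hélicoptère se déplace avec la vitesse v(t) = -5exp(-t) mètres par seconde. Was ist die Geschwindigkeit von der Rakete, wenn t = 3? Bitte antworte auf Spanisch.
Partiendo de la posición x(t) = 3·t + 8, tomamos 1 derivada. Derivando la posición, obtenemos la velocidad: v(t) = 3. De la ecuación de la velocidad v(t) = 3, sustituimos t = 3 para obtener v = 3.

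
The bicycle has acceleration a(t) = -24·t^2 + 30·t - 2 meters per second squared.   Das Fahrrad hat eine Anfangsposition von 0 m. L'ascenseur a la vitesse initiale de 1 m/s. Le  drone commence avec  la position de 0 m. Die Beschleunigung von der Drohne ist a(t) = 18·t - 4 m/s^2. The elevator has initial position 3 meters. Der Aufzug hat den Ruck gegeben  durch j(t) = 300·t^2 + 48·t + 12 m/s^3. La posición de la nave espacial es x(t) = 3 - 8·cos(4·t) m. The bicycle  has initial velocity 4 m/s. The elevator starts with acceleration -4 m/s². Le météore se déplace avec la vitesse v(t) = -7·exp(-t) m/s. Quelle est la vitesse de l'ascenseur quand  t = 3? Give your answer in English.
To solve this, we need to take 2 antiderivatives of our jerk equation j(t) = 300·t^2 + 48·t + 12. Integrating jerk and using the initial condition a(0) = -4, we get a(t) = 100·t^3 + 24·t^2 + 12·t - 4. The integral of acceleration is velocity. Using v(0) = 1, we get v(t) = 25·t^4 + 8·t^3 + 6·t^2 - 4·t + 1. From the given velocity equation v(t) = 25·t^4 + 8·t^3 + 6·t^2 - 4·t + 1, we substitute t = 3 to get v = 2284.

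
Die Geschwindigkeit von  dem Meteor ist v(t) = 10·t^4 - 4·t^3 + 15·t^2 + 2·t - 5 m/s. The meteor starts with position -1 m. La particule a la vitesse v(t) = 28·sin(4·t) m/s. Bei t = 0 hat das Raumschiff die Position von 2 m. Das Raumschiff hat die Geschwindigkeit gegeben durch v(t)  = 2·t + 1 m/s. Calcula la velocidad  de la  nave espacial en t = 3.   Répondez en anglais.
From the given velocity equation v(t) = 2·t + 1, we substitute t = 3 to get v = 7.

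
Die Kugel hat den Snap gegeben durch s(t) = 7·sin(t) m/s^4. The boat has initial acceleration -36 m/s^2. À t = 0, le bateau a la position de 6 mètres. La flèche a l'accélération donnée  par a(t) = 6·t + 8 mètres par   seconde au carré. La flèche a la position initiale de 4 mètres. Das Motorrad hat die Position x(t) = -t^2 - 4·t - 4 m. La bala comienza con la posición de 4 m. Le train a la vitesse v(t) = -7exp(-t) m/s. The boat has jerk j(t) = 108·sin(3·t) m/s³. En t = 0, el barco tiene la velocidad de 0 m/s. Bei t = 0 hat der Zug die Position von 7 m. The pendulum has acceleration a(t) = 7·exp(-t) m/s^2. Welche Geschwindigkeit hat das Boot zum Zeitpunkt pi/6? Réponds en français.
Pour résoudre ceci, nous devons prendre 2 primitives de notre équation du jerk j(t) = 108·sin(3·t). L'intégrale du jerk, avec a(0) = -36, donne l'accélération: a(t) = -36·cos(3·t). La primitive de l'accélération, avec v(0) = 0, donne la vitesse: v(t) = -12·sin(3·t). De l'équation de la vitesse v(t) = -12·sin(3·t), nous substituons t = pi/6 pour obtenir v = -12.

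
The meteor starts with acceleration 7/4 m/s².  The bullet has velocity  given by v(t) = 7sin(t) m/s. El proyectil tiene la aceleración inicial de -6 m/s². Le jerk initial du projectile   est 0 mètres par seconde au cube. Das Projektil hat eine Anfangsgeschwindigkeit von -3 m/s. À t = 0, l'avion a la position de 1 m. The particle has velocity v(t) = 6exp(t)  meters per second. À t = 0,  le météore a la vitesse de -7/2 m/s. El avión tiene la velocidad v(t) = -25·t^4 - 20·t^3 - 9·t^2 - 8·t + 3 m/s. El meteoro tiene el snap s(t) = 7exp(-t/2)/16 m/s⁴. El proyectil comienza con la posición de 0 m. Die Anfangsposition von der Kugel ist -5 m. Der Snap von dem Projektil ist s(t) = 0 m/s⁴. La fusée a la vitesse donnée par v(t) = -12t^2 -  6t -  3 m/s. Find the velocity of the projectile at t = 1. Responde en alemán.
Wir müssen unsere Gleichung für den Snap s(t) = 0 3-mal integrieren. Die Stammfunktion von dem Snap ist der Ruck. Mit j(0) = 0 erhalten wir j(t) = 0. Die Stammfunktion von dem Ruck ist die Beschleunigung. Mit a(0) = -6 erhalten wir a(t) = -6. Durch Integration von der Beschleunigung und Verwendung der Anfangsbedingung v(0) = -3, erhalten wir v(t) = -6·t - 3. Wir haben die Geschwindigkeit v(t) = -6·t - 3. Durch Einsetzen von t = 1: v(1) = -9.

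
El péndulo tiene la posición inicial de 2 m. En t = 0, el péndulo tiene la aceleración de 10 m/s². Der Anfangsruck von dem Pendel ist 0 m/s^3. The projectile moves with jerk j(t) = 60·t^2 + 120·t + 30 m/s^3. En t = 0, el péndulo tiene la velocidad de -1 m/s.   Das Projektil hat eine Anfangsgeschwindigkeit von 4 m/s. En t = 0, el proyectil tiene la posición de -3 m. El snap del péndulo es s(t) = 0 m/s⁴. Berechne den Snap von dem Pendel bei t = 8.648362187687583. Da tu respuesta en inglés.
From the given snap equation s(t) = 0, we substitute t = 8.648362187687583 to get s = 0.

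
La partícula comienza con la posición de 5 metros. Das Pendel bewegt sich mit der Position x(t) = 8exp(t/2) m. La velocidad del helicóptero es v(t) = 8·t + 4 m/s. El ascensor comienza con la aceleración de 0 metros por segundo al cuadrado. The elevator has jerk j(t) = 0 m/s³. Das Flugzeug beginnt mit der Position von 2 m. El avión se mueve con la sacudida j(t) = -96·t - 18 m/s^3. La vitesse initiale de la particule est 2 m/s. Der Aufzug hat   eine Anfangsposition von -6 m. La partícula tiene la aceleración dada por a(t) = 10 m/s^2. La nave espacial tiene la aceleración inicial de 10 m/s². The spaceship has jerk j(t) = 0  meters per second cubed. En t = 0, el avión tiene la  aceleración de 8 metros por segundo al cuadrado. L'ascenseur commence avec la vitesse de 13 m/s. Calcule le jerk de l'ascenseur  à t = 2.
Nous avons le jerk j(t) = 0. En substituant t = 2: j(2) = 0.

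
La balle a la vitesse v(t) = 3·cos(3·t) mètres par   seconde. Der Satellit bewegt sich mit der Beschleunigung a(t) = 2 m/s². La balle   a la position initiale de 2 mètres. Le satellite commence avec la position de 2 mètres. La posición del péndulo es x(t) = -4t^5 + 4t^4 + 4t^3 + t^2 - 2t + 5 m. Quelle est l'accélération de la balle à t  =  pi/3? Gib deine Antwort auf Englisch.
Starting from velocity v(t) = 3·cos(3·t), we take 1 derivative. The derivative of velocity gives acceleration: a(t) = -9·sin(3·t). From the given acceleration equation a(t) = -9·sin(3·t), we substitute t = pi/3 to get a = 0.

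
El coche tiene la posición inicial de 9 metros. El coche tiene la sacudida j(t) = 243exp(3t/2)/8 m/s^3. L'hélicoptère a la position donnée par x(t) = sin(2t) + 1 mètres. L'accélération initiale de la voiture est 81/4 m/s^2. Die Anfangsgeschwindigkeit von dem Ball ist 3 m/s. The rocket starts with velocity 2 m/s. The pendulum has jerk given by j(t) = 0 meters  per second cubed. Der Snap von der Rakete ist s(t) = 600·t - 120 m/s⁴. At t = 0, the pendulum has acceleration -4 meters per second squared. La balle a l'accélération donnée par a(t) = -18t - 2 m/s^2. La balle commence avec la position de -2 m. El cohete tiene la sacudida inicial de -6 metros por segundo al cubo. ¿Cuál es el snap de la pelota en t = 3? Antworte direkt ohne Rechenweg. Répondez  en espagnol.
En t = 3, s = 0.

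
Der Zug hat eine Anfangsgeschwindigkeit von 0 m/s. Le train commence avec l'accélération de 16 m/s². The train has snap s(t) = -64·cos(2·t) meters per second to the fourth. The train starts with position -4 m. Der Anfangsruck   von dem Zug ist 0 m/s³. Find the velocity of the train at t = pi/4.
Starting from snap s(t) = -64·cos(2·t), we take 3 antiderivatives. The integral of snap, with j(0) = 0, gives jerk: j(t) = -32·sin(2·t). Taking ∫j(t)dt and applying a(0) = 16, we find a(t) = 16·cos(2·t). Integrating acceleration and using the initial condition v(0) = 0, we get v(t) = 8·sin(2·t). We have velocity v(t) = 8·sin(2·t). Substituting t = pi/4: v(pi/4) = 8.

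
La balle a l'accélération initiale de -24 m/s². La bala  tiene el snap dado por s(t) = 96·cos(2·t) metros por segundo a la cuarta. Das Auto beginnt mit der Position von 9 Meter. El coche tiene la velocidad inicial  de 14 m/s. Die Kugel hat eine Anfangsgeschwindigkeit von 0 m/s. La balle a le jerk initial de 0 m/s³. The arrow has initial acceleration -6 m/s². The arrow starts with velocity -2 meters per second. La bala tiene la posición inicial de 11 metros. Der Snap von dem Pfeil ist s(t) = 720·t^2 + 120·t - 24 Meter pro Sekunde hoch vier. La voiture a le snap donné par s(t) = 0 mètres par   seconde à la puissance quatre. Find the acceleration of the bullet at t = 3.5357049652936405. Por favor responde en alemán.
Wir müssen unsere Gleichung für den Snap s(t) = 96·cos(2·t) 2-mal integrieren. Mit ∫s(t)dt und Anwendung von j(0) = 0, finden wir j(t) = 48·sin(2·t). Das Integral von dem Ruck, mit a(0) = -24, ergibt die Beschleunigung: a(t) = -24·cos(2·t). Mit a(t) = -24·cos(2·t) und Einsetzen von t = 3.5357049652936405, finden wir a = -16.9225284075665.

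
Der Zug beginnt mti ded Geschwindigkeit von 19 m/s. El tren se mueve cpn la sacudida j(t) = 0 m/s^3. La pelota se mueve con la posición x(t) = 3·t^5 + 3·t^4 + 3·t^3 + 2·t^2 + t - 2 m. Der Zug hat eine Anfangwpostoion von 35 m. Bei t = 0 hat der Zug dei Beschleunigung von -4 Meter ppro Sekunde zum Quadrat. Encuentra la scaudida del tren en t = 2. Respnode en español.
Tenemos la sacudida j(t) = 0. Sustituyendo t = 2: j(2) = 0.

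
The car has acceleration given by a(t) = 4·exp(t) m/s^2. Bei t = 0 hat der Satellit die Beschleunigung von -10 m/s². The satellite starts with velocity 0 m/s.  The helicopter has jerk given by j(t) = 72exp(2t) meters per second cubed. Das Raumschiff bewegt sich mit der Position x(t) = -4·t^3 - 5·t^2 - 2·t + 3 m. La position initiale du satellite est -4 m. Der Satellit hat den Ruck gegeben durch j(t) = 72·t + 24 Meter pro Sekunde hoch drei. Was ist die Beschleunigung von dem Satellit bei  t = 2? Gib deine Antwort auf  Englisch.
Starting from jerk j(t) = 72·t + 24, we take 1 integral. Taking ∫j(t)dt and applying a(0) = -10, we find a(t) = 36·t^2 + 24·t - 10. We have acceleration a(t) = 36·t^2 + 24·t - 10. Substituting t = 2: a(2) = 182.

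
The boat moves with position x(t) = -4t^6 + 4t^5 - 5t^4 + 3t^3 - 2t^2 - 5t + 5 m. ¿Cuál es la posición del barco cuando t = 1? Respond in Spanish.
Usando x(t) = -4·t^6 + 4·t^5 - 5·t^4 + 3·t^3 - 2·t^2 - 5·t + 5 y sustituyendo t = 1, encontramos x = -4.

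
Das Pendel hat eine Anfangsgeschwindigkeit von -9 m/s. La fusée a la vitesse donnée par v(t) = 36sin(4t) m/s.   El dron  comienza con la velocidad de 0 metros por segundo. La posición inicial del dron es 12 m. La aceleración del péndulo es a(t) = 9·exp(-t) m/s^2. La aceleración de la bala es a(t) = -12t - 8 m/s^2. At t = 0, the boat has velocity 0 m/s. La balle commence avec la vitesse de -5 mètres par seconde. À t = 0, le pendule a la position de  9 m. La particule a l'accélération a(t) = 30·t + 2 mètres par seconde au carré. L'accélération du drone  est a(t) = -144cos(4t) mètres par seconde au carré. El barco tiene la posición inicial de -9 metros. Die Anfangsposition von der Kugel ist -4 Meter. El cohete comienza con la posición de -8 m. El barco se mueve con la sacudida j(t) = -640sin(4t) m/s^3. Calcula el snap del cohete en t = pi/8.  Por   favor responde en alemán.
Wir müssen unsere Gleichung für die Geschwindigkeit v(t) = 36·sin(4·t) 3-mal ableiten. Mit d/dt von v(t) finden wir a(t) = 144·cos(4·t). Durch Ableiten von der Beschleunigung erhalten wir den Ruck: j(t) = -576·sin(4·t). Die Ableitung von dem Ruck ergibt den Snap: s(t) = -2304·cos(4·t). Mit s(t) = -2304·cos(4·t) und Einsetzen von t = pi/8, finden wir s = 0.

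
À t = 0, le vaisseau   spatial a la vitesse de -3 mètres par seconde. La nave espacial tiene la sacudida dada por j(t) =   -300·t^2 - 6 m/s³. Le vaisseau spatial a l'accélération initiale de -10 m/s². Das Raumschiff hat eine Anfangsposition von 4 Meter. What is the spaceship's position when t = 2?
Starting from jerk j(t) = -300·t^2 - 6, we take 3 integrals. The integral of jerk, with a(0) = -10, gives acceleration: a(t) = -100·t^3 - 6·t - 10. Integrating acceleration and using the initial condition v(0) = -3, we get v(t) = -25·t^4 - 3·t^2 - 10·t - 3. The integral of velocity, with x(0) = 4, gives position: x(t) = -5·t^5 - t^3 - 5·t^2 - 3·t + 4. Using x(t) = -5·t^5 - t^3 - 5·t^2 - 3·t + 4 and substituting t = 2, we find x = -190.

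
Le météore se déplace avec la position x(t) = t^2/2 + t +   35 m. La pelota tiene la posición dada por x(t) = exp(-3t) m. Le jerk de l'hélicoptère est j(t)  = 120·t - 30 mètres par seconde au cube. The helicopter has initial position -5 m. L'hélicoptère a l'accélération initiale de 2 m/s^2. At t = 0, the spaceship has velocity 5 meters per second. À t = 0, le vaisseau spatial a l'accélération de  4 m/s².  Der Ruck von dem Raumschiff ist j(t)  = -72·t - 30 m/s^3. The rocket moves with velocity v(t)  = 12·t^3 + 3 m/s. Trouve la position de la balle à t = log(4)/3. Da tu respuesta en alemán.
Mit x(t) = exp(-3·t) und Einsetzen von t = log(4)/3, finden wir x = 1/4.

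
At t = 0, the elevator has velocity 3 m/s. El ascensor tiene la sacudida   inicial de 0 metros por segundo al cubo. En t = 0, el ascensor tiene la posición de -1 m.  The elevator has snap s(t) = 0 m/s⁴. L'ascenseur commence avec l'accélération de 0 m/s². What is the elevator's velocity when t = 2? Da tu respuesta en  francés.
Pour résoudre ceci, nous devons prendre 3 intégrales de notre équation du snap s(t) = 0. La primitive du snap, avec j(0) = 0, donne le jerk: j(t) = 0. La primitive du jerk, avec a(0) = 0, donne l'accélération: a(t) = 0. En prenant ∫a(t)dt et en appliquant v(0) = 3, nous trouvons v(t) = 3. Nous avons la vitesse v(t) = 3. En substituant t = 2: v(2) = 3.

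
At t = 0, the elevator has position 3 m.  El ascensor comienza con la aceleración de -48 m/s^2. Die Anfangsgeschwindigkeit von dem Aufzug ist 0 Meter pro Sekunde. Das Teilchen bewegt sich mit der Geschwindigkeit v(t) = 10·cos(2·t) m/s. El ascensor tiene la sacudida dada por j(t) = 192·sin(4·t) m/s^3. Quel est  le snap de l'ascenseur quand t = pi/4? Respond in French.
Nous devons dériver notre équation du jerk j(t) = 192·sin(4·t) 1 fois. En prenant d/dt de j(t), nous trouvons s(t) = 768·cos(4·t). De l'équation du snap s(t) = 768·cos(4·t), nous substituons t = pi/4 pour obtenir s = -768.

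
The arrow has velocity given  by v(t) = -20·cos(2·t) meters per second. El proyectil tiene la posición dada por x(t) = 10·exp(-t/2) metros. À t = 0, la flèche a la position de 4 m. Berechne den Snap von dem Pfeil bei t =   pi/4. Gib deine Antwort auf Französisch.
En partant de la vitesse v(t) = -20·cos(2·t), nous prenons 3 dérivées. En dérivant la vitesse, nous obtenons l'accélération: a(t) = 40·sin(2·t). En dérivant l'accélération, nous obtenons le jerk: j(t) = 80·cos(2·t). En dérivant le jerk, nous obtenons le snap: s(t) = -160·sin(2·t). De l'équation du snap s(t) = -160·sin(2·t), nous substituons t = pi/4 pour obtenir s = -160.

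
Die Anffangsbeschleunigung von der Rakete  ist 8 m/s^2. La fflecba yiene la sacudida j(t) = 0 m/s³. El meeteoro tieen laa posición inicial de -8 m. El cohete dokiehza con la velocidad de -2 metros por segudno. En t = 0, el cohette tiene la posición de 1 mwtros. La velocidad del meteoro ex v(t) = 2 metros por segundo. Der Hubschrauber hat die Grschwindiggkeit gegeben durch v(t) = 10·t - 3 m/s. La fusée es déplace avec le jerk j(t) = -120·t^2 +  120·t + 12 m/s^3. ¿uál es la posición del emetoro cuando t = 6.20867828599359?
Para resolver esto, necesitamos tomar 1 antiderivada de nuestra ecuación de la velocidad v(t) = 2. La antiderivada de la velocidad es la posición. Usando x(0) = -8, obtenemos x(t) = 2·t - 8. Usando x(t) = 2·t - 8 y sustituyendo t = 6.20867828599359, encontramos x = 4.41735657198718.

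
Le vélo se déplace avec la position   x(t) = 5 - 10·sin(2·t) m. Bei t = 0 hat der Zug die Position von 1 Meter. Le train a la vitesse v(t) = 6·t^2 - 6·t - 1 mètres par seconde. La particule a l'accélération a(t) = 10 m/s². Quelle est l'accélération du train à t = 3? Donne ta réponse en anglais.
To solve this, we need to take 1 derivative of our velocity equation v(t) = 6·t^2 - 6·t - 1. Taking d/dt of v(t), we find a(t) = 12·t - 6. Using a(t) = 12·t - 6 and substituting t = 3, we find a = 30.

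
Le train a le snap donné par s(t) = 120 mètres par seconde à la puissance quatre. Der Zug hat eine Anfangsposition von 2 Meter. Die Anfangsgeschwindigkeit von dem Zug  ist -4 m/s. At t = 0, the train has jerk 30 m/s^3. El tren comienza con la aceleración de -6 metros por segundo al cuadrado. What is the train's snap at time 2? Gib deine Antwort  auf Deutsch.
Mit s(t) = 120 und Einsetzen von t = 2, finden wir s = 120.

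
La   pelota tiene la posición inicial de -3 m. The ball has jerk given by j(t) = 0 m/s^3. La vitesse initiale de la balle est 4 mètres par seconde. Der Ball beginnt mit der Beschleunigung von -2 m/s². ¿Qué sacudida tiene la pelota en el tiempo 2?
Tenemos la sacudida j(t) = 0. Sustituyendo t = 2: j(2) = 0.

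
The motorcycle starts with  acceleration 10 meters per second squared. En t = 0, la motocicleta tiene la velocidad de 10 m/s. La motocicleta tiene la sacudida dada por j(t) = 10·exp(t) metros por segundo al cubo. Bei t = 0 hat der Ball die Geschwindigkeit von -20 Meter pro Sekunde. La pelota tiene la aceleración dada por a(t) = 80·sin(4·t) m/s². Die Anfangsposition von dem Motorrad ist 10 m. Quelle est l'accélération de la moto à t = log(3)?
Nous devons intégrer notre équation du jerk j(t) = 10·exp(t) 1 fois. En intégrant le jerk et en utilisant la condition initiale a(0) = 10, nous obtenons a(t) = 10·exp(t). De l'équation de l'accélération a(t) = 10·exp(t), nous substituons t = log(3) pour obtenir a = 30.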